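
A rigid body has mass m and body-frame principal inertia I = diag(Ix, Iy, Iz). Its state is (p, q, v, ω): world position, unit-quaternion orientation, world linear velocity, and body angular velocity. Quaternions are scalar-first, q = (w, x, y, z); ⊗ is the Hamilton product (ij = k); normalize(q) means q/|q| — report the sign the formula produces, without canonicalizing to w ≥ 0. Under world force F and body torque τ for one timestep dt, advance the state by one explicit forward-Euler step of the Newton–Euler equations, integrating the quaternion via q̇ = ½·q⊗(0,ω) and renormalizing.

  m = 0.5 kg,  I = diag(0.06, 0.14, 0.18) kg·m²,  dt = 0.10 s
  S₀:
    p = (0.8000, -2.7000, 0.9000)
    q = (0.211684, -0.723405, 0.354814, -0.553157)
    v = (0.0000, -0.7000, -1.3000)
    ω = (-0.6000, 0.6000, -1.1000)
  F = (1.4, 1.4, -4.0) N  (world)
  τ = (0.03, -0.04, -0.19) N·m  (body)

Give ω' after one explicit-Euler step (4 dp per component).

ω' = (-0.5060, 0.6280, -1.1896)

ω×(Iω) gyroscopic = (-0.0264, -0.0792, -0.0288)
α = I⁻¹(τ − ω×Iω) = (0.9400, 0.2800, -0.8956)
new body rate ω' = (-0.5060, 0.6280, -1.1896)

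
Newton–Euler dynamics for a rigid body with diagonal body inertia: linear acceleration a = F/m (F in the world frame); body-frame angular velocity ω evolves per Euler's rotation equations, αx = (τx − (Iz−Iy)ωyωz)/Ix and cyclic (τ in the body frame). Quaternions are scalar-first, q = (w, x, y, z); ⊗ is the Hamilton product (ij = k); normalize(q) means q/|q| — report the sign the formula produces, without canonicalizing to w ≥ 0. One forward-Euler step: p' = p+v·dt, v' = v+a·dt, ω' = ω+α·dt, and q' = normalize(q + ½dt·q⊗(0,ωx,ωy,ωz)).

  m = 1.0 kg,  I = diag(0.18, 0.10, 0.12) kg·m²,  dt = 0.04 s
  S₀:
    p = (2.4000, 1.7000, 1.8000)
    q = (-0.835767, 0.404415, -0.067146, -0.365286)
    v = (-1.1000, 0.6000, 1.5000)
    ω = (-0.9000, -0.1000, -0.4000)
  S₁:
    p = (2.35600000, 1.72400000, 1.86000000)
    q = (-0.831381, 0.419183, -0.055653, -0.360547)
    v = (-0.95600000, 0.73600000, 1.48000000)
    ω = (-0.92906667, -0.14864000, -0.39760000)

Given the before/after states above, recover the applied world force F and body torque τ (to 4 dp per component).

F = (3.6000, 3.4000, -0.5000)
τ = (-0.1300, -0.1000, 0.0000)

rate change Δω = (-0.02906667, -0.04864000, 0.00240000)
ω₀×(Iω₀) = (0.0008, 0.0216, -0.0072)
applied torque τ = (-0.1300, -0.1000, 0.0000)
velocity change Δv = (0.14400000, 0.13600000, -0.02000000)
F = m·Δv/dt = (3.6000, 3.4000, -0.5000)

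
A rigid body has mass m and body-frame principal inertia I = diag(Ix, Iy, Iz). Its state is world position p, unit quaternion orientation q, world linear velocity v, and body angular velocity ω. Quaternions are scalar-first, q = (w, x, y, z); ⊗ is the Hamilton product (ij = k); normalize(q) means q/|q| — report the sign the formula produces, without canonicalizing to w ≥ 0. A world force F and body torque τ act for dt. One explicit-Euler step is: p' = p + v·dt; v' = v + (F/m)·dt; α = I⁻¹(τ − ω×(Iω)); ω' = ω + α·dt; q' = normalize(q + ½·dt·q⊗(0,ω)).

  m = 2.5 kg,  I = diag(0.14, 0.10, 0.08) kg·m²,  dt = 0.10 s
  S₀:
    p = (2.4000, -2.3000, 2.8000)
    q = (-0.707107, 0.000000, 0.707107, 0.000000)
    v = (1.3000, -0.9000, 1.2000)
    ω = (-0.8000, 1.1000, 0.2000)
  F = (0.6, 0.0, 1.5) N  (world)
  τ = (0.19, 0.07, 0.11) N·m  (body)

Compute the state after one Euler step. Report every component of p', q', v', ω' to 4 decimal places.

(τ − ω×Iω)/I = (1.3886, 0.7960, 0.9350)
ω' = ω + α·dt = (-0.6611, 1.1796, 0.2935)
q⊗(0,ω) = (-0.7778177, 0.7071070, -0.7778177, 0.4242642)
updated quaternion q' = (-0.7442, 0.0353, 0.6666, 0.0212)
p + v·dt = (2.5300, -2.3900, 2.9200)
v + (F/m)dt = (1.3240, -0.9000, 1.2600)

p' = (2.5300, -2.3900, 2.9200)
q' = (-0.7442, 0.0353, 0.6666, 0.0212)
v' = (1.3240, -0.9000, 1.2600)
ω' = (-0.6611, 1.1796, 0.2935)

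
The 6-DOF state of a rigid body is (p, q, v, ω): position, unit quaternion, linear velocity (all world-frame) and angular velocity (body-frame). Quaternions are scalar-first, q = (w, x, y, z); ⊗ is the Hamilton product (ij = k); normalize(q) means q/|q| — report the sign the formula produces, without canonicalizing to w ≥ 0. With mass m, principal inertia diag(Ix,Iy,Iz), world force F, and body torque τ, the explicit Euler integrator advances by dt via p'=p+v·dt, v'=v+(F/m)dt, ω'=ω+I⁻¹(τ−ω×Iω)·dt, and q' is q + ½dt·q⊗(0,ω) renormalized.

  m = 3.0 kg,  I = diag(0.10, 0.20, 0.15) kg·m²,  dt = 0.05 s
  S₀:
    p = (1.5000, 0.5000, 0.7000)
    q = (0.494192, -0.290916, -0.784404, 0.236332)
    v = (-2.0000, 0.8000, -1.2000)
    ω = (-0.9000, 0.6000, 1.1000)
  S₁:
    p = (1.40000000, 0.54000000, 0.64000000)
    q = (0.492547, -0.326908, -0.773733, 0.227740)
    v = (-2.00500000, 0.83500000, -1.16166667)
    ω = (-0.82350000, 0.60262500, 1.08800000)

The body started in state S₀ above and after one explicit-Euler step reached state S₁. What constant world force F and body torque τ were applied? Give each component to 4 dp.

F = (-0.3000, 2.1000, 2.3000)
τ = (0.1200, 0.0600, -0.0900)

ω₁ − ω₀ = (0.07650000, 0.00262500, -0.01200000)
precession coupling = (-0.0330, 0.0495, -0.0540)
applied torque τ = (0.1200, 0.0600, -0.0900)
Δv = v₁−v₀ = (-0.00500000, 0.03500000, 0.03833333)
applied force F = (-0.3000, 2.1000, 2.3000)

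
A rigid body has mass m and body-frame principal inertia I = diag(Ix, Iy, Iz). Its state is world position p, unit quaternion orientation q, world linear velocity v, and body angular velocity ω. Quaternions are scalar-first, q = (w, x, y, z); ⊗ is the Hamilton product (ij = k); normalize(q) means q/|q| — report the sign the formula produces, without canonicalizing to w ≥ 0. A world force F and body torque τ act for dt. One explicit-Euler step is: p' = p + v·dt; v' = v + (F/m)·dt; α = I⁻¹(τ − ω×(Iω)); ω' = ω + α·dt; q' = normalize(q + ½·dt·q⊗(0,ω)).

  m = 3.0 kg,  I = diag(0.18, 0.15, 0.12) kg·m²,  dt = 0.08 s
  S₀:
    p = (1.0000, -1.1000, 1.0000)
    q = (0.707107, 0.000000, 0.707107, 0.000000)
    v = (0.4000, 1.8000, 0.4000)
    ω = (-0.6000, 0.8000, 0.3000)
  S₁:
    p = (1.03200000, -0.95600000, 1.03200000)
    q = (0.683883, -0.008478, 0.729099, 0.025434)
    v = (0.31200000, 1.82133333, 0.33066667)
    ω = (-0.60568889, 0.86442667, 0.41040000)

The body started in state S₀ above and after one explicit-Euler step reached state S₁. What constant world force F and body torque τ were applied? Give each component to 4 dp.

F = (-3.3000, 0.8000, -2.6000)
τ = (-0.0200, 0.1100, 0.1800)

velocity change Δv = (-0.08800000, 0.02133333, -0.06933333)
F = m·Δv/dt = (-3.3000, 0.8000, -2.6000)
ω₁ − ω₀ = (-0.00568889, 0.06442667, 0.11040000)
τ = I·(Δω/dt) + ω₀×(Iω₀) = (-0.0200, 0.1100, 0.1800)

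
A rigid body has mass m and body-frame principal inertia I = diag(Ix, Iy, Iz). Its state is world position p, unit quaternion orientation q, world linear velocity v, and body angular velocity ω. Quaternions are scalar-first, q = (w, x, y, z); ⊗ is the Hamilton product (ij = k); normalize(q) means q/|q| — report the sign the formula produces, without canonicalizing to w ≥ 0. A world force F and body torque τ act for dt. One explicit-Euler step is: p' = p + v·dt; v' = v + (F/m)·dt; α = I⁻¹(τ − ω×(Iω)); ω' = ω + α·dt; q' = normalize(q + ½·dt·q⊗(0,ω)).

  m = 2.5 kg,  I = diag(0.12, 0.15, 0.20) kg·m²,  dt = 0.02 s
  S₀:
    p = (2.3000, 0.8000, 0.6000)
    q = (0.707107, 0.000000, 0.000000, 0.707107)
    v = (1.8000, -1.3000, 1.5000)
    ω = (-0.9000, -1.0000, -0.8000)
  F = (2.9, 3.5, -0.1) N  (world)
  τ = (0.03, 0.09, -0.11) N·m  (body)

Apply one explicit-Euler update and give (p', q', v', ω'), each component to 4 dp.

p' = (2.3360, 0.7740, 0.6300)
q' = (0.7127, 0.0007, -0.0134, 0.7014)
v' = (1.8232, -1.2720, 1.4992)
ω' = (-0.9017, -0.9803, -0.8137)

(τ − ω×Iω)/I = (-0.0833, 0.9840, -0.6850)
new body rate ω' = (-0.9017, -0.9803, -0.8137)
2q̇ = q⊗(0,ω) = (0.5656856, 0.0707107, -1.3435033, -0.5656856)
q + ½dt·q⊗(0,ω), renormalized = (0.7127, 0.0007, -0.0134, 0.7014)
p + v·dt = (2.3360, 0.7740, 0.6300)
v' = v + a·dt = (1.8232, -1.2720, 1.4992)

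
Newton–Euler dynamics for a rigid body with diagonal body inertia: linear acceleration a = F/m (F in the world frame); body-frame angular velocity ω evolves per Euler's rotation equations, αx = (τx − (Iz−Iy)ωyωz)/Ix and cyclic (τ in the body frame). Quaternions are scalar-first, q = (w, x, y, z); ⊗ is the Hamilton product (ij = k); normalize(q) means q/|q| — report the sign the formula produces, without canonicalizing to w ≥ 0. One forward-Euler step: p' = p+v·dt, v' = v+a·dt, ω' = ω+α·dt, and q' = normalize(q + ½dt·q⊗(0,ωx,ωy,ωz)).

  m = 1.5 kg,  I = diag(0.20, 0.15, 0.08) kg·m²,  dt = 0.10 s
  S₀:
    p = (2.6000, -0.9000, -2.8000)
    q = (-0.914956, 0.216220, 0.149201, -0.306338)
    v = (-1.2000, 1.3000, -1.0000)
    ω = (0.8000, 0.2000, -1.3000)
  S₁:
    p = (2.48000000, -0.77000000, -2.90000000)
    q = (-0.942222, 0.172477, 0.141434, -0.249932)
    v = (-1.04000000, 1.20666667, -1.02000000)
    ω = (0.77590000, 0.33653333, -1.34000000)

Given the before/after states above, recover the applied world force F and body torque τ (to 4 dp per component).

v₁ − v₀ = (0.16000000, -0.09333333, -0.02000000)
F = m·Δv/dt = (2.4000, -1.4000, -0.3000)
rate change Δω = (-0.02410000, 0.13653333, -0.04000000)
τ = I·(Δω/dt) + ω₀×(Iω₀) = (-0.0300, 0.0800, -0.0400)

F = (2.4000, -1.4000, -0.3000)
τ = (-0.0300, 0.0800, -0.0400)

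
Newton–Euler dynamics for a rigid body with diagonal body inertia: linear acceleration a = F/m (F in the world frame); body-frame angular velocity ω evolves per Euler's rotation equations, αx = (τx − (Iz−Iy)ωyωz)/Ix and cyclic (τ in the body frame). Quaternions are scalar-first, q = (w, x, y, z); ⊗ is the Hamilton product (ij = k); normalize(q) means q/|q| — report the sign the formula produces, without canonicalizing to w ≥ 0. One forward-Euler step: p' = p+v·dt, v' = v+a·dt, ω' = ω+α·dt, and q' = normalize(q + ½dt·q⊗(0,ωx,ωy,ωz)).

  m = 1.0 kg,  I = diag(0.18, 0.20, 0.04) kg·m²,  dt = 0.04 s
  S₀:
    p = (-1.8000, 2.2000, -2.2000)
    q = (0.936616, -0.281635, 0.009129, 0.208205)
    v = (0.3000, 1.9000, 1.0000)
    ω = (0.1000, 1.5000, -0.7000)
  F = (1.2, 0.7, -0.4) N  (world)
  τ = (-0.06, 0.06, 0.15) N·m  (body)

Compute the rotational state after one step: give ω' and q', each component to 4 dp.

ω×(Iω) gyroscopic = (0.1680, -0.0098, 0.0030)
α = I⁻¹(τ − ω×Iω) = (-1.2667, 0.3490, 3.6750)
ω + α·dt = (0.0493, 1.5140, -0.5530)
q⊗(0,ω) = (0.1602135, -0.2250362, 1.2286000, -1.0789966)
q + ½dt·q⊗(0,ω), renormalized = (0.9393, -0.2860, 0.0337, 0.1865)

ω' = (0.0493, 1.5140, -0.5530)
q' = (0.9393, -0.2860, 0.0337, 0.1865)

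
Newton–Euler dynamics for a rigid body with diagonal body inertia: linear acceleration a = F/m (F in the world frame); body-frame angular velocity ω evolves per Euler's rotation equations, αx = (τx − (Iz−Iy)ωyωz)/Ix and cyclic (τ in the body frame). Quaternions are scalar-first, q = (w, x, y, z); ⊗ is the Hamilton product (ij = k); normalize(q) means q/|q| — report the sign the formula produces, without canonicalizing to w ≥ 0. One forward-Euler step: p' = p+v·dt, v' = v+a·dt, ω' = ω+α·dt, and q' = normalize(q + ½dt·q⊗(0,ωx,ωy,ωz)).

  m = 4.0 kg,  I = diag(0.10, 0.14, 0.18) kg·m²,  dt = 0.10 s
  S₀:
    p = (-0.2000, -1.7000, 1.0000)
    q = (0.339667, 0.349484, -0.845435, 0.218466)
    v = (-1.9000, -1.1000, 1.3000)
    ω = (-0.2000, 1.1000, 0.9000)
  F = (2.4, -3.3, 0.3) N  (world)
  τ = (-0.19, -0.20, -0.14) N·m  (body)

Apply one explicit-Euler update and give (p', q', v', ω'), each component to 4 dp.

linear accel F/m = (0.6000, -0.8250, 0.0750)
p + v·dt = (-0.3900, -1.8100, 1.1300)
v' = v + a·dt = (-1.8400, -1.1825, 1.3075)
α = I⁻¹(τ − ω×Iω) = (-2.2960, -1.5314, -0.7289)
new body rate ω' = (-0.4296, 0.9469, 0.8271)
2q̇ = q⊗(0,ω) = (0.8032559, -1.0691375, 0.0154049, 0.5210457)
updated quaternion q' = (0.3789, 0.2953, -0.8425, 0.2439)

p' = (-0.3900, -1.8100, 1.1300)
q' = (0.3789, 0.2953, -0.8425, 0.2439)
v' = (-1.8400, -1.1825, 1.3075)
ω' = (-0.4296, 0.9469, 0.8271)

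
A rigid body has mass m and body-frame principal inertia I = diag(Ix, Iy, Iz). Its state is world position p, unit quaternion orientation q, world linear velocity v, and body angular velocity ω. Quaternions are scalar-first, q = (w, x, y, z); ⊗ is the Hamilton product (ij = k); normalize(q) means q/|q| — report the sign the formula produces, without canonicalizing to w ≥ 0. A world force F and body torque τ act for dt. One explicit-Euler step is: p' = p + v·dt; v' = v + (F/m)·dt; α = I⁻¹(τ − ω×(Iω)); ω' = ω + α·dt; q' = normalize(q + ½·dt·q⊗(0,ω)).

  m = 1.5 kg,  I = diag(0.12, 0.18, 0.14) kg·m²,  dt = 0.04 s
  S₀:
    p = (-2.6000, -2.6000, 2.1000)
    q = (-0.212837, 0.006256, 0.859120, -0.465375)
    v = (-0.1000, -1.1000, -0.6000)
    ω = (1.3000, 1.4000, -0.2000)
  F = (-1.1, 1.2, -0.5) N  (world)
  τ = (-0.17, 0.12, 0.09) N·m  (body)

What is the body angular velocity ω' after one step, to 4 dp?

angular accel α = (-1.5100, 0.6378, -0.1371)
new body rate ω' = (1.2396, 1.4255, -0.2055)

ω' = (1.2396, 1.4255, -0.2055)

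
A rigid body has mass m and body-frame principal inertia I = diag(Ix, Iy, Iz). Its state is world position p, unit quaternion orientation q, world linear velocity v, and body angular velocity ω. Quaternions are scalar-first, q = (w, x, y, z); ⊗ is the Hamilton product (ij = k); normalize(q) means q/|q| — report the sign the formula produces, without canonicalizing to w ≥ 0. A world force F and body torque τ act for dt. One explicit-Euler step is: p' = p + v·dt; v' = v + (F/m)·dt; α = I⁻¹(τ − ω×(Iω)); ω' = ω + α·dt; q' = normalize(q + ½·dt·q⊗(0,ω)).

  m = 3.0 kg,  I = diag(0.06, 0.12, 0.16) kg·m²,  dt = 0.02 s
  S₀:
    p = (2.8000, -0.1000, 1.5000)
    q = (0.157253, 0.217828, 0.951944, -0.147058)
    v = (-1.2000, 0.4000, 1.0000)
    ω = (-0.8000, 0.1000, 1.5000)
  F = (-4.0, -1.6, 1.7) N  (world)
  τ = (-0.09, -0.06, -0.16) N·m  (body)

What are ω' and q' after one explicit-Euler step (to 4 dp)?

gyro term ω×Iω = (0.0060, 0.1200, -0.0048)
(τ − ω×Iω)/I = (-1.6000, -1.5000, -0.9700)
new body rate ω' = (-0.8320, 0.0700, 1.4806)
q⊗(0,ω) = (0.2996550, 1.3168194, -0.1933703, 1.0192175)
updated quaternion q' = (0.1602, 0.2310, 0.9499, -0.1368)

ω' = (-0.8320, 0.0700, 1.4806)
q' = (0.1602, 0.2310, 0.9499, -0.1368)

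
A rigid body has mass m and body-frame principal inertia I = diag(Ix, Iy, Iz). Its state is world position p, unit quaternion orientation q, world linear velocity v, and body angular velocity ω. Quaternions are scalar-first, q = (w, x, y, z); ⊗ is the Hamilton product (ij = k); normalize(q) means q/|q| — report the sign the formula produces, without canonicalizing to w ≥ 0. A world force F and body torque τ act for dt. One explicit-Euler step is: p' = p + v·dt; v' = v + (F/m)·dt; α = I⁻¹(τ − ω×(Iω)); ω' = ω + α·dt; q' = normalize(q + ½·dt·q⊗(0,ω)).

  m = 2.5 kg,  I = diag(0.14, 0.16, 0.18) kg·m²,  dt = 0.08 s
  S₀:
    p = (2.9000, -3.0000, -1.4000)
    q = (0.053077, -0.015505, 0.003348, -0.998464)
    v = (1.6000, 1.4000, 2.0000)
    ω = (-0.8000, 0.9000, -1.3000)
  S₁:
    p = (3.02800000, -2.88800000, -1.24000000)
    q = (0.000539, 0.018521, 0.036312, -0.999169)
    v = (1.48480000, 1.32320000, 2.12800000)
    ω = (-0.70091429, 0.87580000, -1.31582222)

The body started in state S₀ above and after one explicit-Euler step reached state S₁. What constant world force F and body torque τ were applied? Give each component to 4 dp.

Δω = ω₁−ω₀ = (0.09908571, -0.02420000, -0.01582222)
precession coupling = (-0.0234, -0.0416, -0.0144)
I·α + gyro = (0.1500, -0.0900, -0.0500)
v₁ − v₀ = (-0.11520000, -0.07680000, 0.12800000)
applied force F = (-3.6000, -2.4000, 4.0000)

F = (-3.6000, -2.4000, 4.0000)
τ = (0.1500, -0.0900, -0.0500)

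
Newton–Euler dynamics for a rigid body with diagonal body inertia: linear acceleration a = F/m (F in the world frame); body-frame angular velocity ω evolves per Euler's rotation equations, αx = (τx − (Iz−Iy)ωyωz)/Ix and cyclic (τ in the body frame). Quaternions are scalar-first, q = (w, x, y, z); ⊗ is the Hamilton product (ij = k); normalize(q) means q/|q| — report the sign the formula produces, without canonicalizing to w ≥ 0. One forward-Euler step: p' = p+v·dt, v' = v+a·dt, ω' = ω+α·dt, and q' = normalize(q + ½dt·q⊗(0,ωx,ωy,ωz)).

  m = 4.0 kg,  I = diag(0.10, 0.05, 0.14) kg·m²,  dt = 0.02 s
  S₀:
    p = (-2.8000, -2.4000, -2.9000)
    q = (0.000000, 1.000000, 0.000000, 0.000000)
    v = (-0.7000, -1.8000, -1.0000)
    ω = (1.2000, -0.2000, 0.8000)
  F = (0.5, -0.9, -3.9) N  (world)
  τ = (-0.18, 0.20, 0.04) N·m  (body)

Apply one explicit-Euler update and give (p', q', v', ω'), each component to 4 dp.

p' = (-2.8140, -2.4360, -2.9200)
q' = (-0.0120, 0.9999, -0.0080, -0.0020)
v' = (-0.6975, -1.8045, -1.0195)
ω' = (1.1669, -0.1046, 0.8040)

p + v·dt = (-2.8140, -2.4360, -2.9200)
v' = v + a·dt = (-0.6975, -1.8045, -1.0195)
ω×(Iω) gyroscopic = (-0.0144, -0.0384, 0.0120)
α = I⁻¹(τ − ω×Iω) = (-1.6560, 4.7680, 0.2000)
ω + α·dt = (1.1669, -0.1046, 0.8040)
Hamilton product q⊗(0,ω) = (-1.2000000, 0.0000000, -0.8000000, -0.2000000)
q' = normalize(q + ½dt·q⊗(0,ω)) = (-0.0120, 0.9999, -0.0080, -0.0020)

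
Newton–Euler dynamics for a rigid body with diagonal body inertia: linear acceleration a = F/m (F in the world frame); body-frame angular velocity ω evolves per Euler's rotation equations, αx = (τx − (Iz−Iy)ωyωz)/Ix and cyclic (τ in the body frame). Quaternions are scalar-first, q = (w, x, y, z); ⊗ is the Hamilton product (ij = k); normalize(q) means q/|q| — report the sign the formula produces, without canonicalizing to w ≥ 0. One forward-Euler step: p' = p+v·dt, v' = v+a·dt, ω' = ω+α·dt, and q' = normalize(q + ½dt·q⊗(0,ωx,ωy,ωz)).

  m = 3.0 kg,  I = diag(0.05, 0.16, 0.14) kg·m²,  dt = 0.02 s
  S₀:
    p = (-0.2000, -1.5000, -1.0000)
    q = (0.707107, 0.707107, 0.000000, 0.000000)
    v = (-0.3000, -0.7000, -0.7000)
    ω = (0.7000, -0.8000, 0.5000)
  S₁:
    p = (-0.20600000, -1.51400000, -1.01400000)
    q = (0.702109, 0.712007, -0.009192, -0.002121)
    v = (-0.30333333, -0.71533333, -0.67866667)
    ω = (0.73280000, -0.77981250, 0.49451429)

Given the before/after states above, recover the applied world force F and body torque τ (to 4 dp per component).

F = (-0.5000, -2.3000, 3.2000)
τ = (0.0900, 0.1300, -0.1000)

ω₁ − ω₀ = (0.03280000, 0.02018750, -0.00548571)
ω₀×(Iω₀) = (0.0080, -0.0315, -0.0616)
I·α + gyro = (0.0900, 0.1300, -0.1000)
velocity change Δv = (-0.00333333, -0.01533333, 0.02133333)
applied force F = (-0.5000, -2.3000, 3.2000)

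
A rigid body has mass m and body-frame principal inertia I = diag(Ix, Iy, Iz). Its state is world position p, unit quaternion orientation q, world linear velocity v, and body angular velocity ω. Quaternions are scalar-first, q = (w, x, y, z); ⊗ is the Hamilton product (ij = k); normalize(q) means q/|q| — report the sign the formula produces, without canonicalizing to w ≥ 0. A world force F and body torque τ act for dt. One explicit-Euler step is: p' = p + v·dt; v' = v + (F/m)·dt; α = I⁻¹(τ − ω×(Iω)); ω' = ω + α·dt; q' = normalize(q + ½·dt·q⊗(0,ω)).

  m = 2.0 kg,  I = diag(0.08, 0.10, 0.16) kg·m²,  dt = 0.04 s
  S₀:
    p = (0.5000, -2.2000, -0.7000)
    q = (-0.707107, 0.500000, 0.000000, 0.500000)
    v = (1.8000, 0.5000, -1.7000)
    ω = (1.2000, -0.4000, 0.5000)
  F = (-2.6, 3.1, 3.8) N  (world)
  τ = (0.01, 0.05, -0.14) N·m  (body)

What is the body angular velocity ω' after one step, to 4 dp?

ω' = (1.2110, -0.3608, 0.4674)

α = I⁻¹(τ − ω×Iω) = (0.2750, 0.9800, -0.8150)
ω' = ω + α·dt = (1.2110, -0.3608, 0.4674)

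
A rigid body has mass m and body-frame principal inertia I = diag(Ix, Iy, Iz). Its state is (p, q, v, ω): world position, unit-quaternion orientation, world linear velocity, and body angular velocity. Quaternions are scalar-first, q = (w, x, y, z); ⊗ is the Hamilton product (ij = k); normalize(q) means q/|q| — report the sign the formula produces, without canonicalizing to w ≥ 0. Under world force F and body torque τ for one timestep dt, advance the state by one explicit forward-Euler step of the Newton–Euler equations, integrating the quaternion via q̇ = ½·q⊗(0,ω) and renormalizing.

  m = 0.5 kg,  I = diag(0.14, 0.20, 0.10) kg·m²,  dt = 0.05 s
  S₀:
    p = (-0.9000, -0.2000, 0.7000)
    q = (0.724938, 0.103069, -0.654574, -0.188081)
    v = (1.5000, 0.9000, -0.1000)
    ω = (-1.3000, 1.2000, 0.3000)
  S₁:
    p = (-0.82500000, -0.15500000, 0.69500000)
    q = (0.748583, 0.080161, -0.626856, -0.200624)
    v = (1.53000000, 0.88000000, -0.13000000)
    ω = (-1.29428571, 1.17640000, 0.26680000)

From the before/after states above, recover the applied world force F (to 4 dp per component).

velocity change Δv = (0.03000000, -0.02000000, -0.03000000)
m·(v₁−v₀)/dt = (0.3000, -0.2000, -0.3000)

F = (0.3000, -0.2000, -0.3000)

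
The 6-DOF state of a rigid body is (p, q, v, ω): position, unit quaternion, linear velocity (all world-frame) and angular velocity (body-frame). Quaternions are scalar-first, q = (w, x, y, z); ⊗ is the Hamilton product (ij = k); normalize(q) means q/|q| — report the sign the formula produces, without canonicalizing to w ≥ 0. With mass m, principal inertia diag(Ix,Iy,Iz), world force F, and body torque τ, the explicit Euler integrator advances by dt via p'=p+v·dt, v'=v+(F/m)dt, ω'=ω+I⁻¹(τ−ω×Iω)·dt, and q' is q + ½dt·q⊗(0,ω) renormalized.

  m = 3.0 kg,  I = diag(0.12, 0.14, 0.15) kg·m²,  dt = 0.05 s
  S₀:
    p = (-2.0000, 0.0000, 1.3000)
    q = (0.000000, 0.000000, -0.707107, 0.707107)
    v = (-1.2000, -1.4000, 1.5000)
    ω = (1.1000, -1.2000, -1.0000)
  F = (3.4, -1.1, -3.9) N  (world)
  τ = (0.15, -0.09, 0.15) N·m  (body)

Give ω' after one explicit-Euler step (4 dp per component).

ω' = (1.1575, -1.2439, -0.9412)

α = I⁻¹(τ − ω×Iω) = (1.1500, -0.8786, 1.1760)
new body rate ω' = (1.1575, -1.2439, -0.9412)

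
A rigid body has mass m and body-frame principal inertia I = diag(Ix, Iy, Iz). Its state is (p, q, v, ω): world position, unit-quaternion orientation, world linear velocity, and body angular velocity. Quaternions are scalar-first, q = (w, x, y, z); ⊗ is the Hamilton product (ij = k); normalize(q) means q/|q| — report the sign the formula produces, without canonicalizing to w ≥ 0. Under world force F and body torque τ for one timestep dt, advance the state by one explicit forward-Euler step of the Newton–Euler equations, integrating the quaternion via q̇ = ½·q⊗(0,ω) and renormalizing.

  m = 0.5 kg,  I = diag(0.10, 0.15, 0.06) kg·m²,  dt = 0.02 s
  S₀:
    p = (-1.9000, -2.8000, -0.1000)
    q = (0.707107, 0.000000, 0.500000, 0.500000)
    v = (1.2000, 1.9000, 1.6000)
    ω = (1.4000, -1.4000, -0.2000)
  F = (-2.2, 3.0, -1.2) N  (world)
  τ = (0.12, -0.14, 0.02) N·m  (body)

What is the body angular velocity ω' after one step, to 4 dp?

gyro term ω×Iω = (-0.0252, -0.0112, -0.0980)
(τ − ω×Iω)/I = (1.4520, -0.8587, 1.9667)
new body rate ω' = (1.4290, -1.4172, -0.1607)

ω' = (1.4290, -1.4172, -0.1607)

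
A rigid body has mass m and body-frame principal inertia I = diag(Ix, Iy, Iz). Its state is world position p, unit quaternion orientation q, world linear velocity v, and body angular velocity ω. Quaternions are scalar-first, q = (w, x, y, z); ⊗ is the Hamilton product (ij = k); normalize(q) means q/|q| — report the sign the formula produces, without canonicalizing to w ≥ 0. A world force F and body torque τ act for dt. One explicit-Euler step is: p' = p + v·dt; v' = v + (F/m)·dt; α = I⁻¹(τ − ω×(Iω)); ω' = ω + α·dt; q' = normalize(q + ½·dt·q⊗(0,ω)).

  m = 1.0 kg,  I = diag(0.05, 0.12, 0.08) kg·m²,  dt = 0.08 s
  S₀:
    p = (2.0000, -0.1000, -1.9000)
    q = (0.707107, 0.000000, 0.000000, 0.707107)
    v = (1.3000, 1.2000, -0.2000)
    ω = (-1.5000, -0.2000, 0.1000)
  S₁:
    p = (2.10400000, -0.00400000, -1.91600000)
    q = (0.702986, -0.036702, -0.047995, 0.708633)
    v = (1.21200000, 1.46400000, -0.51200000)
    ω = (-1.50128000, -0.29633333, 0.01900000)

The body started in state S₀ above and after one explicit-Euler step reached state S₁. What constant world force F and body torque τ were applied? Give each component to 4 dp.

v₁ − v₀ = (-0.08800000, 0.26400000, -0.31200000)
m·(v₁−v₀)/dt = (-1.1000, 3.3000, -3.9000)
Δω = ω₁−ω₀ = (-0.00128000, -0.09633333, -0.08100000)
τ = I·(Δω/dt) + ω₀×(Iω₀) = (0.0000, -0.1400, -0.0600)

F = (-1.1000, 3.3000, -3.9000)
τ = (0.0000, -0.1400, -0.0600)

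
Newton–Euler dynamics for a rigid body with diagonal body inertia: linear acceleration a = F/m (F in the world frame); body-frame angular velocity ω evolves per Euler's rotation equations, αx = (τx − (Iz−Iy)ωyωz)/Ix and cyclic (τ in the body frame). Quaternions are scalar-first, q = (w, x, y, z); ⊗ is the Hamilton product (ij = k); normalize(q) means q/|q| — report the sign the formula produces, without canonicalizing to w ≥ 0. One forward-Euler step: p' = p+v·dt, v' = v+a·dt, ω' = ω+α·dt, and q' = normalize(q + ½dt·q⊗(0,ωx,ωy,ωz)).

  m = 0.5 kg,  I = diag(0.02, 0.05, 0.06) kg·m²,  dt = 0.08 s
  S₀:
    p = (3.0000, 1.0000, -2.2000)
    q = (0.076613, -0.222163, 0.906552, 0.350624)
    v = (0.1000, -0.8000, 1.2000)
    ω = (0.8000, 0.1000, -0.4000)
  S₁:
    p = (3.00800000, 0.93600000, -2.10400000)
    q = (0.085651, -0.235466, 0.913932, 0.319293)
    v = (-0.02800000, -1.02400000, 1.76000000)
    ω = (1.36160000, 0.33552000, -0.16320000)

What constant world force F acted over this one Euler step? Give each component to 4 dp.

velocity change Δv = (-0.12800000, -0.22400000, 0.56000000)
F = m·Δv/dt = (-0.8000, -1.4000, 3.5000)

F = (-0.8000, -1.4000, 3.5000)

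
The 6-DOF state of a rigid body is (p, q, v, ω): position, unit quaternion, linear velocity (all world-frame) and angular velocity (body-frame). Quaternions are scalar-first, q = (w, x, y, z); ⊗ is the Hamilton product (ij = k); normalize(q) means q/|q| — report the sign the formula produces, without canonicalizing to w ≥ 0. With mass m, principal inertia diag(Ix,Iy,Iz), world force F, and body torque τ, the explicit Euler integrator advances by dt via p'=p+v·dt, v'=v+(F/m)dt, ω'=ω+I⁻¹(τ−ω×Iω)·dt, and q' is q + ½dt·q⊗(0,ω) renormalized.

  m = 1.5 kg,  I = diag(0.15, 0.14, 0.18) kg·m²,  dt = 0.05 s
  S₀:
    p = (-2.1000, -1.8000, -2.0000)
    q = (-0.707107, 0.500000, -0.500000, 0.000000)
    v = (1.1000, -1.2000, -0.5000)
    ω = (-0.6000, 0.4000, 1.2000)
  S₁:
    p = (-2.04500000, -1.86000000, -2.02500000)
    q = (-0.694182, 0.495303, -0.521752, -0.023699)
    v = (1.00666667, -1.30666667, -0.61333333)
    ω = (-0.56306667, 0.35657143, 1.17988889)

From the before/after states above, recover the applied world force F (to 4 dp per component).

F = (-2.8000, -3.2000, -3.4000)

Δv = v₁−v₀ = (-0.09333333, -0.10666667, -0.11333333)
applied force F = (-2.8000, -3.2000, -3.4000)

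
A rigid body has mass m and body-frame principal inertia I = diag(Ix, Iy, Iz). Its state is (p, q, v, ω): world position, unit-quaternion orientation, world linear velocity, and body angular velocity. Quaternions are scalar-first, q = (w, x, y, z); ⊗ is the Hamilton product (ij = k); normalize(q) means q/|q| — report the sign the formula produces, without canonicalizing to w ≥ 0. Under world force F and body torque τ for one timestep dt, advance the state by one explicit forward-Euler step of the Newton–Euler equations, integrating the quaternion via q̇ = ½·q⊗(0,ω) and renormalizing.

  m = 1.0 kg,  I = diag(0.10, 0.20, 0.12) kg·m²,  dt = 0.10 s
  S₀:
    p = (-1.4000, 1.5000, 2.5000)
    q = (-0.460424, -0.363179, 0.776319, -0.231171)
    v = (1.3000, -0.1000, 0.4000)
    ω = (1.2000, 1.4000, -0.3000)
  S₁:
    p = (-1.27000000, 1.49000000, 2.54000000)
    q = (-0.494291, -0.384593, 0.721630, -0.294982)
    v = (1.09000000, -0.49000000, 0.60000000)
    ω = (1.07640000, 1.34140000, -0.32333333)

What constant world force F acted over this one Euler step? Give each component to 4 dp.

v₁ − v₀ = (-0.21000000, -0.39000000, 0.20000000)
applied force F = (-2.1000, -3.9000, 2.0000)

F = (-2.1000, -3.9000, 2.0000)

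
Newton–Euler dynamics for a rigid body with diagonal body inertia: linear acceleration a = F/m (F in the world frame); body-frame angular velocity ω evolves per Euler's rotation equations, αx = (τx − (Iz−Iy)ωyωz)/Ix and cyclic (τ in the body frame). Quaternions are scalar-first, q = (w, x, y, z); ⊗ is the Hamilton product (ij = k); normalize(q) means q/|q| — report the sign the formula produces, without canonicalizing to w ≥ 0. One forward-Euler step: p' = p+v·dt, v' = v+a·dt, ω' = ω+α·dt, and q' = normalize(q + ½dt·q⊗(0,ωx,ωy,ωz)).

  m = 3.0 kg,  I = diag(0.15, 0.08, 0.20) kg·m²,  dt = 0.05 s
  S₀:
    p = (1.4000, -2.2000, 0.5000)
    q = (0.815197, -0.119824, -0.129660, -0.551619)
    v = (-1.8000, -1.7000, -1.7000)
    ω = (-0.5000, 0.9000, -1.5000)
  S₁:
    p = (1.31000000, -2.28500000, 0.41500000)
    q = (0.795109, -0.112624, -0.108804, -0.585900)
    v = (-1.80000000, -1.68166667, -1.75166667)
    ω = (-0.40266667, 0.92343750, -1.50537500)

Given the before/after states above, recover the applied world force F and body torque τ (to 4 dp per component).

F = (0.0000, 1.1000, -3.1000)
τ = (0.1300, 0.0000, 0.0100)

Δω = ω₁−ω₀ = (0.09733333, 0.02343750, -0.00537500)
applied torque τ = (0.1300, 0.0000, 0.0100)
v₁ − v₀ = (0.00000000, 0.01833333, -0.05166667)
F = m·Δv/dt = (0.0000, 1.1000, -3.1000)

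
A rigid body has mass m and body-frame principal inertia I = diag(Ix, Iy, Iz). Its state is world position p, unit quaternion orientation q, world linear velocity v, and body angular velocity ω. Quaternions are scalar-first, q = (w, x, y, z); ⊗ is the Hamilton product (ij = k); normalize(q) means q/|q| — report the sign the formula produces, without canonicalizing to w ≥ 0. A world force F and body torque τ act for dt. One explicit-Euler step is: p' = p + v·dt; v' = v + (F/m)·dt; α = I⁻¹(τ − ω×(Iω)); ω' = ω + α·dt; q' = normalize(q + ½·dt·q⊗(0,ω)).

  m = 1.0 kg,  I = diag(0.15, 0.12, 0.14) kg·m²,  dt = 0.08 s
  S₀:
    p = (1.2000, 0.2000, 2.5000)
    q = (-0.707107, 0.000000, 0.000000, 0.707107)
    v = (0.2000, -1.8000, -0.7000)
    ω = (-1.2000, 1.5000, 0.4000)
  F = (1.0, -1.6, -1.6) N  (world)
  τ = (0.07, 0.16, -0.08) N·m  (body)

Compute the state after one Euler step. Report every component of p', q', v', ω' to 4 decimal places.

a = F/m = (1.0000, -1.6000, -1.6000)
new position p' = (1.2160, 0.0560, 2.4440)
v + (F/m)dt = (0.2800, -1.9280, -0.8280)
precession coupling ω×(Iω) = (0.0120, -0.0048, 0.0540)
(τ − ω×Iω)/I = (0.3867, 1.3733, -0.9571)
ω + α·dt = (-1.1691, 1.6099, 0.3234)
q⊗(0,ω) = (-0.2828428, -0.2121321, -1.9091889, -0.2828428)
updated quaternion q' = (-0.7162, -0.0085, -0.0761, 0.6937)

p' = (1.2160, 0.0560, 2.4440)
q' = (-0.7162, -0.0085, -0.0761, 0.6937)
v' = (0.2800, -1.9280, -0.8280)
ω' = (-1.1691, 1.6099, 0.3234)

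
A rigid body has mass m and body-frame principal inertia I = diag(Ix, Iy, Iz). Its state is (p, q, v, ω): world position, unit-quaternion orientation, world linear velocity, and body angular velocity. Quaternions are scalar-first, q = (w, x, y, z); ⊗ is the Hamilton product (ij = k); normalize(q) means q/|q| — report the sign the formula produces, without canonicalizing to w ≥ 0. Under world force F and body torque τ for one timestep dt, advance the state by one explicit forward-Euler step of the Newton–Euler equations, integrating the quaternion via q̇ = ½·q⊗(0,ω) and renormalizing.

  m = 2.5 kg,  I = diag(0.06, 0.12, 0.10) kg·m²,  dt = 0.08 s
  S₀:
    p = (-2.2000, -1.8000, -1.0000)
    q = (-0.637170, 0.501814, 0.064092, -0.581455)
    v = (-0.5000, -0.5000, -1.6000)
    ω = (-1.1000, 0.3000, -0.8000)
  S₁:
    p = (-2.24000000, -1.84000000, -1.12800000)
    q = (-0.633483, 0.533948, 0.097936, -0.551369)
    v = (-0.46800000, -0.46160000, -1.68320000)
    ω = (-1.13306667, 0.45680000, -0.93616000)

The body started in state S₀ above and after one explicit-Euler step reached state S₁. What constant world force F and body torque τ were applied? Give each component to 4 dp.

ω₁ − ω₀ = (-0.03306667, 0.15680000, -0.13616000)
gyro term ω₀×Iω₀ = (0.0048, -0.0352, -0.0198)
I·α + gyro = (-0.0200, 0.2000, -0.1900)
Δv = v₁−v₀ = (0.03200000, 0.03840000, -0.08320000)
F = m·Δv/dt = (1.0000, 1.2000, -2.6000)

F = (1.0000, 1.2000, -2.6000)
τ = (-0.0200, 0.2000, -0.1900)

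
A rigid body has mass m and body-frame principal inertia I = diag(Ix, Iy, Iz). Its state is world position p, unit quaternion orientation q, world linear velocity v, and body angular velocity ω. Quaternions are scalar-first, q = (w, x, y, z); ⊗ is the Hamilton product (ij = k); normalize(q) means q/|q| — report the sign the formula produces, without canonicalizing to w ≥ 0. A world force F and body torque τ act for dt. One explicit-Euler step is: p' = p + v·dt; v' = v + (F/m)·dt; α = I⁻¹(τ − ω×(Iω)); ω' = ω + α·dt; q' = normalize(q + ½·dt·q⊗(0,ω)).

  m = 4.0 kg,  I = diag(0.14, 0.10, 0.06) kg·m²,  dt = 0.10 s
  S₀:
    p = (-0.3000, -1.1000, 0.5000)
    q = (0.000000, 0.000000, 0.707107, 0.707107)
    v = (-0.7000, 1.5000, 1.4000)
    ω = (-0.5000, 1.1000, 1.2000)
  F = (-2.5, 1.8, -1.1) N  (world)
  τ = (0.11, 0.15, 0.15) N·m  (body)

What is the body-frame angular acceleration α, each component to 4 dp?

α = (1.1629, 1.9800, 2.1333)

ω×(Iω) gyroscopic = (-0.0528, -0.0480, 0.0220)
angular accel α = (1.1629, 1.9800, 2.1333)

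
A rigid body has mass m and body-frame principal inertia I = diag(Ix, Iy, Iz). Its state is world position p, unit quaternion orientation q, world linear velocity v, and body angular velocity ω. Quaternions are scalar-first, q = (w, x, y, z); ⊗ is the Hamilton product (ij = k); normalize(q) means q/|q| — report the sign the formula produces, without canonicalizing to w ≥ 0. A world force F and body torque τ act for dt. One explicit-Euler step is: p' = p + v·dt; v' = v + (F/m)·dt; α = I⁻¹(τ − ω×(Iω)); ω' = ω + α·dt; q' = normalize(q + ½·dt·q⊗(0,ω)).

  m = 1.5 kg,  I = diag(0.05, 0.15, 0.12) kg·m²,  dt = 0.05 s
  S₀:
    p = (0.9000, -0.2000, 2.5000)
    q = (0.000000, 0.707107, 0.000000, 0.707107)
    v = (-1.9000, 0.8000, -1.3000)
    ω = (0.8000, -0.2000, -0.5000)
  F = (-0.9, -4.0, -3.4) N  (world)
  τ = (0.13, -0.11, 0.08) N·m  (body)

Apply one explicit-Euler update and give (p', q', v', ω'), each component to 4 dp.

linear accel F/m = (-0.6000, -2.6667, -2.2667)
p + v·dt = (0.8050, -0.1600, 2.4350)
v + (F/m)dt = (-1.9300, 0.6667, -1.4133)
precession coupling ω×(Iω) = (-0.0030, 0.0280, -0.0160)
(τ − ω×Iω)/I = (2.6600, -0.9200, 0.8000)
ω + α·dt = (0.9330, -0.2460, -0.4600)
Hamilton product q⊗(0,ω) = (-0.2121321, 0.1414214, 0.9192391, -0.1414214)
q' = normalize(q + ½dt·q⊗(0,ω)) = (-0.0053, 0.7104, 0.0230, 0.7034)

p' = (0.8050, -0.1600, 2.4350)
q' = (-0.0053, 0.7104, 0.0230, 0.7034)
v' = (-1.9300, 0.6667, -1.4133)
ω' = (0.9330, -0.2460, -0.4600)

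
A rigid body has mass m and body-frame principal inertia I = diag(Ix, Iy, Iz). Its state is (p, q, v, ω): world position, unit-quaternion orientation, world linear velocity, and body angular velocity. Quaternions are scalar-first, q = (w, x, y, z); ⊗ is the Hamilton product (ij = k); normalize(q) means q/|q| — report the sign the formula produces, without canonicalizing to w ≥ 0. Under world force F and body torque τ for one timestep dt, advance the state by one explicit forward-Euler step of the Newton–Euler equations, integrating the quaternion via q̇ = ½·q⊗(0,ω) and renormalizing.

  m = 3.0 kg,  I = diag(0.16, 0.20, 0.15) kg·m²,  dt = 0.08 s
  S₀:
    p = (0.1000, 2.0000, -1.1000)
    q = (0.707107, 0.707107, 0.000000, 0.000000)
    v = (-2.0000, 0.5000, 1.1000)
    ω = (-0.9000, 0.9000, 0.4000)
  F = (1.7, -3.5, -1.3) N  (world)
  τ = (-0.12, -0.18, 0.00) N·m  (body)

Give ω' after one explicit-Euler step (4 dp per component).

ω' = (-0.9510, 0.8294, 0.4173)

gyro term ω×Iω = (-0.0180, -0.0036, -0.0324)
(τ − ω×Iω)/I = (-0.6375, -0.8820, 0.2160)
ω' = ω + α·dt = (-0.9510, 0.8294, 0.4173)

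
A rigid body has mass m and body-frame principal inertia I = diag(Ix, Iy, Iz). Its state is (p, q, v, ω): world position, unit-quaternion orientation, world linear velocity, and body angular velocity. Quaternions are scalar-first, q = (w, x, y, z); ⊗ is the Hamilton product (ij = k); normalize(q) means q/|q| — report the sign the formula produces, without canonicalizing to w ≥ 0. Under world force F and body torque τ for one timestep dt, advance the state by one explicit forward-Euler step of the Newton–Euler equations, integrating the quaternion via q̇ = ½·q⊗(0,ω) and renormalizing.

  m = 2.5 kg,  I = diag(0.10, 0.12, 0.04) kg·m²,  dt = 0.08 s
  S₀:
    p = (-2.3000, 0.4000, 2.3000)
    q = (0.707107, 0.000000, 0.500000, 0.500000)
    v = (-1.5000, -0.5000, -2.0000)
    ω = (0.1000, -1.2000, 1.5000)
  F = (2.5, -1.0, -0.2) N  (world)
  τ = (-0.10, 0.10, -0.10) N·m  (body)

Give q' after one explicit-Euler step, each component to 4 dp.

q' = (0.6990, 0.0567, 0.4667, 0.5388)

2q̇ = q⊗(0,ω) = (-0.1500000, 1.4207107, -0.7985284, 1.0106605)
q' = normalize(q + ½dt·q⊗(0,ω)) = (0.6990, 0.0567, 0.4667, 0.5388)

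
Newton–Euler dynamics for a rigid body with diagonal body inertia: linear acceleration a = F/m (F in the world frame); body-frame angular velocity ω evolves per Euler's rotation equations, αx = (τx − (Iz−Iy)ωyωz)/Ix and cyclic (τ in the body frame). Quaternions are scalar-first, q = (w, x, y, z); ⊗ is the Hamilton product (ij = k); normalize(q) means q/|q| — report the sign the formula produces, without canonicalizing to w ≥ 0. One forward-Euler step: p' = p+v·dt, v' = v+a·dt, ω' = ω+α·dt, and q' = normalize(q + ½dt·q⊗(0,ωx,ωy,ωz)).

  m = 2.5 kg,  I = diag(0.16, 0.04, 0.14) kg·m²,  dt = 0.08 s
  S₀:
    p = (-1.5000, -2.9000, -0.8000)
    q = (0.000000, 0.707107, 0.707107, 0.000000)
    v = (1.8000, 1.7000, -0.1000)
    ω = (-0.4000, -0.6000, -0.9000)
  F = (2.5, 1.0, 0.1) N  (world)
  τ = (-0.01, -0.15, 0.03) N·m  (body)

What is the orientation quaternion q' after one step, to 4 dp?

q' = (0.0283, 0.6809, 0.7318, -0.0057)

q⊗(0,ω) = (0.7071070, -0.6363963, 0.6363963, -0.1414214)
q + ½dt·q⊗(0,ω), renormalized = (0.0283, 0.6809, 0.7318, -0.0057)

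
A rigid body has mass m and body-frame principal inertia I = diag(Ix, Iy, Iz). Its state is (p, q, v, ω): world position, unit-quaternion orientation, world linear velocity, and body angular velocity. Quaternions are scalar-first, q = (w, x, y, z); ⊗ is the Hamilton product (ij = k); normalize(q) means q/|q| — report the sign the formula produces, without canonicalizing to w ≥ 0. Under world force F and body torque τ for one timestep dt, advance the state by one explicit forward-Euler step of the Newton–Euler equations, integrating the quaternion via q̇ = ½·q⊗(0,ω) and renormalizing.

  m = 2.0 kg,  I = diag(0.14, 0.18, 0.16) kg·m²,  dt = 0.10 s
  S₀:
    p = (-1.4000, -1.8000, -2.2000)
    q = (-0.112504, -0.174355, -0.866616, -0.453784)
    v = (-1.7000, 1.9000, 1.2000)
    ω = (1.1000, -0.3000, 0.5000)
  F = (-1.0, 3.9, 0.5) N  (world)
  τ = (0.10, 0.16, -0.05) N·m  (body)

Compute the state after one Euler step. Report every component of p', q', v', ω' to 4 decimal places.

gyro term ω×Iω = (0.0030, -0.0110, -0.0132)
(τ − ω×Iω)/I = (0.6929, 0.9500, -0.2300)
new body rate ω' = (1.1693, -0.2050, 0.4770)
2q̇ = q⊗(0,ω) = (0.1586977, -0.6931976, -0.3782337, 0.9493321)
updated quaternion q' = (-0.1044, -0.2086, -0.8838, -0.4055)
p + v·dt = (-1.5700, -1.6100, -2.0800)
new velocity v' = (-1.7500, 2.0950, 1.2250)

p' = (-1.5700, -1.6100, -2.0800)
q' = (-0.1044, -0.2086, -0.8838, -0.4055)
v' = (-1.7500, 2.0950, 1.2250)
ω' = (1.1693, -0.2050, 0.4770)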